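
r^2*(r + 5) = r^3 + 5*r^2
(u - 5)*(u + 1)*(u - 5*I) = u^3 - 4*u^2 - 5*I*u^2 - 5*u + 20*I*u + 25*I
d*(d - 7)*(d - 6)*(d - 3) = d^4 - 16*d^3 + 81*d^2 - 126*d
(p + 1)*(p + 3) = p^2 + 4*p + 3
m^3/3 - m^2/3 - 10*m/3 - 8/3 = (m/3 + 1/3)*(m - 4)*(m + 2)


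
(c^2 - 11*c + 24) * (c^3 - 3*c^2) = c^5 - 14*c^4 + 57*c^3 - 72*c^2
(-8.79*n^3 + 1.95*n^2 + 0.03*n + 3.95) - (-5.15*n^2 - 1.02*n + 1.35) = -8.79*n^3 + 7.1*n^2 + 1.05*n + 2.6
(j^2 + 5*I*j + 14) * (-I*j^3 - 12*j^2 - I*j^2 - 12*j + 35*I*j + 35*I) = -I*j^5 - 7*j^4 - I*j^4 - 7*j^3 - 39*I*j^3 - 343*j^2 - 39*I*j^2 - 343*j + 490*I*j + 490*I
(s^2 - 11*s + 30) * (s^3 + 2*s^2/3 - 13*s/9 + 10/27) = s^5 - 31*s^4/3 + 191*s^3/9 + 979*s^2/27 - 1280*s/27 + 100/9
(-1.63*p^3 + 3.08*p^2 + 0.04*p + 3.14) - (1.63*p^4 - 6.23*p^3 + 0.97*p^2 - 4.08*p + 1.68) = -1.63*p^4 + 4.6*p^3 + 2.11*p^2 + 4.12*p + 1.46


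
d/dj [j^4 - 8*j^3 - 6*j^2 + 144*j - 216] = 4*j^3 - 24*j^2 - 12*j + 144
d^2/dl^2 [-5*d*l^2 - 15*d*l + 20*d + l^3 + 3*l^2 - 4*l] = -10*d + 6*l + 6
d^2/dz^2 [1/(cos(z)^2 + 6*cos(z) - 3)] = 2*(-2*sin(z)^4 + 9*sin(z)^2*cos(z) + 25*sin(z)^2 + 16)/(cos(z)^2 + 6*cos(z) - 3)^3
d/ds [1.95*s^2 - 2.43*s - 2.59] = 3.9*s - 2.43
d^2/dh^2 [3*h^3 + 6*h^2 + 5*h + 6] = 18*h + 12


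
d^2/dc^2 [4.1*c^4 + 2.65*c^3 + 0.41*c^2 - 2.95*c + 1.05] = 49.2*c^2 + 15.9*c + 0.82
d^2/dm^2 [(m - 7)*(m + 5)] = 2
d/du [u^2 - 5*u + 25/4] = 2*u - 5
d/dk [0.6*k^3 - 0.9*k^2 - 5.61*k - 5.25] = 1.8*k^2 - 1.8*k - 5.61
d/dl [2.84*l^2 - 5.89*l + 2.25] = 5.68*l - 5.89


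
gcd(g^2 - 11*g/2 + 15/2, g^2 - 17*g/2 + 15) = g - 5/2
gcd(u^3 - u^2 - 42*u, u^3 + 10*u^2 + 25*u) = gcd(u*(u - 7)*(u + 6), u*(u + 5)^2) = u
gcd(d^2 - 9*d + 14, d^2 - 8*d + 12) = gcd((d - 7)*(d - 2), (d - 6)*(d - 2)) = d - 2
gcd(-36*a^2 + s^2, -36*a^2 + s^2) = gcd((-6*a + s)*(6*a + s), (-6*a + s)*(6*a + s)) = -36*a^2 + s^2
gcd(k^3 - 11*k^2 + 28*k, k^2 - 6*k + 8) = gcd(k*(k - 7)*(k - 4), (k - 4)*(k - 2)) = k - 4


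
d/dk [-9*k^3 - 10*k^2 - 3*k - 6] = -27*k^2 - 20*k - 3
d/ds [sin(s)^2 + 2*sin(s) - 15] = 2*(sin(s) + 1)*cos(s)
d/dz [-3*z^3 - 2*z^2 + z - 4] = -9*z^2 - 4*z + 1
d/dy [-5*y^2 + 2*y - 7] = 2 - 10*y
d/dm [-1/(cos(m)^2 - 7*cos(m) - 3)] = (7 - 2*cos(m))*sin(m)/(sin(m)^2 + 7*cos(m) + 2)^2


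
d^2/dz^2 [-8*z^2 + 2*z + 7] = -16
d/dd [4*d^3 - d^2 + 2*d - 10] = 12*d^2 - 2*d + 2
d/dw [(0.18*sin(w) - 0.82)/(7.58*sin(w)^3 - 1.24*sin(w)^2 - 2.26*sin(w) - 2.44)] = (-2.7288*sin(w)^3 + 18.87*sin(w)^2 - 2.0336*sin(w) - 2.2924)*cos(w)/(57.4564*sin(w)^6 - 18.7984*sin(w)^5 - 32.724*sin(w)^4 - 31.3856*sin(w)^3 + 11.1588*sin(w)^2 + 11.0288*sin(w) + 5.9536)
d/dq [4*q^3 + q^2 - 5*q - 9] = 12*q^2 + 2*q - 5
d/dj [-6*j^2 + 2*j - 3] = 2 - 12*j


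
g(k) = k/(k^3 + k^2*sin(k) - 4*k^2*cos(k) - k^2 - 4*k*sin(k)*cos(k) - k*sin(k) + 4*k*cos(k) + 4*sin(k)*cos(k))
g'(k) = k*(-4*k^2*sin(k) - k^2*cos(k) - 3*k^2 - 4*k*sin(k)^2 + 2*k*sin(k) + 4*k*cos(k)^2 + 9*k*cos(k) + 2*k + 4*sin(k)^2 + 4*sin(k)*cos(k) + sin(k) - 4*cos(k)^2 - 4*cos(k))/(k^3 + k^2*sin(k) - 4*k^2*cos(k) - k^2 - 4*k*sin(k)*cos(k) - k*sin(k) + 4*k*cos(k) + 4*sin(k)*cos(k))^2 + 1/(k^3 + k^2*sin(k) - 4*k^2*cos(k) - k^2 - 4*k*sin(k)*cos(k) - k*sin(k) + 4*k*cos(k) + 4*sin(k)*cos(k)) = (-4*k^3*sin(k) - k^3*cos(k) - 2*k^3 + 3*k^2*sin(k) + 5*k^2*cos(k) + 4*k^2*cos(2*k) + k^2 - 4*k*cos(2*k) + 2*sin(2*k))/((k - 1)^2*(k + sin(k))^2*(k - 4*cos(k))^2)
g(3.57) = 0.06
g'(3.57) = -0.00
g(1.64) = 0.51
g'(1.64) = -1.98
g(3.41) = 0.06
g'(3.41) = -0.01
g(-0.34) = 0.09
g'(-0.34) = 0.06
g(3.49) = 0.06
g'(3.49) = -0.01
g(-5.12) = 0.03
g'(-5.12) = 0.03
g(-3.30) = -0.38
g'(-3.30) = 0.97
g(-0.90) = 0.08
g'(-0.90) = -0.02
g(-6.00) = 0.02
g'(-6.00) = 0.01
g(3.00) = 0.07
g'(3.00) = -0.03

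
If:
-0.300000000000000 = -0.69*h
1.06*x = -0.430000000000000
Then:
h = 0.43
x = -0.41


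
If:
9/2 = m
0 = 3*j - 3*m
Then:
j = 9/2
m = 9/2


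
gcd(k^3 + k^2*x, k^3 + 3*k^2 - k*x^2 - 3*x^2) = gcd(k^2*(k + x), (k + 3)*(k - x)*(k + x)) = k + x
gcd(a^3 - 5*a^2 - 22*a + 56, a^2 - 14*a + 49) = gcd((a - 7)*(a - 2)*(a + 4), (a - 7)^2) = a - 7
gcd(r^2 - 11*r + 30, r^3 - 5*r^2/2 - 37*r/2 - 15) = r - 6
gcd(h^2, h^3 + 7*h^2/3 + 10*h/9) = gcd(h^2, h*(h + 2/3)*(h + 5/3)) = h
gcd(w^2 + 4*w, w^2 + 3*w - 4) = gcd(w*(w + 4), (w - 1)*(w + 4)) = w + 4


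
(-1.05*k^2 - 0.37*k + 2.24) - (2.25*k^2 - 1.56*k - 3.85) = -3.3*k^2 + 1.19*k + 6.09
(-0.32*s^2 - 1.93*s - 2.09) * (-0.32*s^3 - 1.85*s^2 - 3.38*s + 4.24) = 0.1024*s^5 + 1.2096*s^4 + 5.3209*s^3 + 9.0331*s^2 - 1.119*s - 8.8616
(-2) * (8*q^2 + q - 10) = -16*q^2 - 2*q + 20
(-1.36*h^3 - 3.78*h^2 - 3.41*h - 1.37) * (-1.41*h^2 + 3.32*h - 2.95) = 1.9176*h^5 + 0.8146*h^4 - 3.7295*h^3 + 1.7615*h^2 + 5.5111*h + 4.0415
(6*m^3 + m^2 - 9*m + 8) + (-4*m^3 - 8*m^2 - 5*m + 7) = 2*m^3 - 7*m^2 - 14*m + 15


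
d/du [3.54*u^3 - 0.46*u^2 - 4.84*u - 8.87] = 10.62*u^2 - 0.92*u - 4.84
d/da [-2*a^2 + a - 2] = 1 - 4*a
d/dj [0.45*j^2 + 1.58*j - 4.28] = 0.9*j + 1.58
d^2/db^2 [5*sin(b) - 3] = -5*sin(b)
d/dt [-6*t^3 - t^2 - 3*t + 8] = -18*t^2 - 2*t - 3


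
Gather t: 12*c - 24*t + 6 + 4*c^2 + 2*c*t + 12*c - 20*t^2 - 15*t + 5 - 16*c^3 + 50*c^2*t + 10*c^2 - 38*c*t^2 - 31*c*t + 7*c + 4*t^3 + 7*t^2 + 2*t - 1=-16*c^3 + 14*c^2 + 31*c + 4*t^3 + t^2*(-38*c - 13) + t*(50*c^2 - 29*c - 37) + 10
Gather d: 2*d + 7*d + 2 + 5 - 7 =9*d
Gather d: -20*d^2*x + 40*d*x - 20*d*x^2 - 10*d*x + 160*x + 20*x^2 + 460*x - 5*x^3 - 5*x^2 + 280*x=-20*d^2*x + d*(-20*x^2 + 30*x) - 5*x^3 + 15*x^2 + 900*x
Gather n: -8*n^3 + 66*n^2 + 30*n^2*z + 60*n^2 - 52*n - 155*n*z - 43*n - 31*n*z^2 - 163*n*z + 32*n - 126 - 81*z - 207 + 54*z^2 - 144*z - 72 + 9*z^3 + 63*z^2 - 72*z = -8*n^3 + n^2*(30*z + 126) + n*(-31*z^2 - 318*z - 63) + 9*z^3 + 117*z^2 - 297*z - 405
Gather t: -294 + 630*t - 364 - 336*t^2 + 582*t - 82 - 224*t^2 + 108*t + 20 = -560*t^2 + 1320*t - 720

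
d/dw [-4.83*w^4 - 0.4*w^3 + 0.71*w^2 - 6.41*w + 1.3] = -19.32*w^3 - 1.2*w^2 + 1.42*w - 6.41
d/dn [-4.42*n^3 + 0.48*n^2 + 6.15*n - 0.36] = -13.26*n^2 + 0.96*n + 6.15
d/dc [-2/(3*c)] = 2/(3*c^2)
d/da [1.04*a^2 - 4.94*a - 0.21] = 2.08*a - 4.94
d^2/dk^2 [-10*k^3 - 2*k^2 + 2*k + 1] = -60*k - 4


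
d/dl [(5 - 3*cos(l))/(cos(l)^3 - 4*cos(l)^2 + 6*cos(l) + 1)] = 16*(-6*cos(l)^3 + 27*cos(l)^2 - 40*cos(l) + 33)*sin(l)/(16*sin(l)^2 + 27*cos(l) + cos(3*l) - 12)^2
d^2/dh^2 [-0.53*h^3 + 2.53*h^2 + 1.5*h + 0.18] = 5.06 - 3.18*h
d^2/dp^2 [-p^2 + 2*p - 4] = -2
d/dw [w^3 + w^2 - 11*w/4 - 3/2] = 3*w^2 + 2*w - 11/4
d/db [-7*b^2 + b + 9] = 1 - 14*b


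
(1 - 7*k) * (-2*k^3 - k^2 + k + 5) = 14*k^4 + 5*k^3 - 8*k^2 - 34*k + 5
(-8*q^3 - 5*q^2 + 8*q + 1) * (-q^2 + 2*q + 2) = 8*q^5 - 11*q^4 - 34*q^3 + 5*q^2 + 18*q + 2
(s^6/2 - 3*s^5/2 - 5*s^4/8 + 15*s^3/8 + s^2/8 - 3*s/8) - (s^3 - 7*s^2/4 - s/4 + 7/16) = s^6/2 - 3*s^5/2 - 5*s^4/8 + 7*s^3/8 + 15*s^2/8 - s/8 - 7/16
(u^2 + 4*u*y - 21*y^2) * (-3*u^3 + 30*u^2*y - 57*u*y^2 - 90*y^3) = -3*u^5 + 18*u^4*y + 126*u^3*y^2 - 948*u^2*y^3 + 837*u*y^4 + 1890*y^5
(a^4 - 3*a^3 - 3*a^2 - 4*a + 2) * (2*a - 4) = 2*a^5 - 10*a^4 + 6*a^3 + 4*a^2 + 20*a - 8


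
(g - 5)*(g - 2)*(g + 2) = g^3 - 5*g^2 - 4*g + 20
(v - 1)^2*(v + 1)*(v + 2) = v^4 + v^3 - 3*v^2 - v + 2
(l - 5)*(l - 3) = l^2 - 8*l + 15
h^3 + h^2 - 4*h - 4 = (h - 2)*(h + 1)*(h + 2)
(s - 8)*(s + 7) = s^2 - s - 56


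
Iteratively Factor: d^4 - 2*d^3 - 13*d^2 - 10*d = (d + 2)*(d^3 - 4*d^2 - 5*d) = (d + 1)*(d + 2)*(d^2 - 5*d) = d*(d + 1)*(d + 2)*(d - 5)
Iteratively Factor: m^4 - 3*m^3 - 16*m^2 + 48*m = (m - 4)*(m^3 + m^2 - 12*m) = m*(m - 4)*(m^2 + m - 12) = m*(m - 4)*(m + 4)*(m - 3)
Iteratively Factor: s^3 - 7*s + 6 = (s + 3)*(s^2 - 3*s + 2) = (s - 1)*(s + 3)*(s - 2)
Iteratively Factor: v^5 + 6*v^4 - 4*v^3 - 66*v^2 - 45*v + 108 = (v - 1)*(v^4 + 7*v^3 + 3*v^2 - 63*v - 108) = (v - 3)*(v - 1)*(v^3 + 10*v^2 + 33*v + 36) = (v - 3)*(v - 1)*(v + 4)*(v^2 + 6*v + 9) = (v - 3)*(v - 1)*(v + 3)*(v + 4)*(v + 3)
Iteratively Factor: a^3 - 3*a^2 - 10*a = (a)*(a^2 - 3*a - 10) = a*(a + 2)*(a - 5)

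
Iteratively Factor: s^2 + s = (s)*(s + 1)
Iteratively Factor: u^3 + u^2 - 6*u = (u)*(u^2 + u - 6) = u*(u + 3)*(u - 2)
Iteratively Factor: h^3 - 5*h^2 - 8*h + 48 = (h - 4)*(h^2 - h - 12) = (h - 4)^2*(h + 3)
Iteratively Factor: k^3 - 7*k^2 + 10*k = (k - 5)*(k^2 - 2*k) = (k - 5)*(k - 2)*(k)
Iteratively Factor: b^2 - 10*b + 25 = (b - 5)*(b - 5)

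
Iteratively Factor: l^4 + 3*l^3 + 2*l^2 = (l + 2)*(l^3 + l^2) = (l + 1)*(l + 2)*(l^2) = l*(l + 1)*(l + 2)*(l)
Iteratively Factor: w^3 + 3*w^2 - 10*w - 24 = (w + 2)*(w^2 + w - 12) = (w + 2)*(w + 4)*(w - 3)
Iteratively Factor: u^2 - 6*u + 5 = (u - 5)*(u - 1)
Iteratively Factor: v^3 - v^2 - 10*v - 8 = (v + 1)*(v^2 - 2*v - 8) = (v + 1)*(v + 2)*(v - 4)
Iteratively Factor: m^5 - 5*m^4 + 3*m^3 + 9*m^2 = (m + 1)*(m^4 - 6*m^3 + 9*m^2) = (m - 3)*(m + 1)*(m^3 - 3*m^2) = m*(m - 3)*(m + 1)*(m^2 - 3*m) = m^2*(m - 3)*(m + 1)*(m - 3)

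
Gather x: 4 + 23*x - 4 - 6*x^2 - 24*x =-6*x^2 - x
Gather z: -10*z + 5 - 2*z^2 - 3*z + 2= -2*z^2 - 13*z + 7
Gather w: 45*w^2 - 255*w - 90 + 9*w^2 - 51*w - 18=54*w^2 - 306*w - 108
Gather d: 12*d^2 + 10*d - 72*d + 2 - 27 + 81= 12*d^2 - 62*d + 56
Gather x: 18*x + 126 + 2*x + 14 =20*x + 140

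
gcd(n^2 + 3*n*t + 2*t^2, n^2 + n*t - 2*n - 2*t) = n + t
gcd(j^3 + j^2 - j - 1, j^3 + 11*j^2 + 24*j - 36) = j - 1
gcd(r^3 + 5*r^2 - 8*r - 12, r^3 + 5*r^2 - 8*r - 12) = r^3 + 5*r^2 - 8*r - 12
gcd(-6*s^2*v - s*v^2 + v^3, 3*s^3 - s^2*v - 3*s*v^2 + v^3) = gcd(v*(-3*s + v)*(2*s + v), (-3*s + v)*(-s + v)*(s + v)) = 3*s - v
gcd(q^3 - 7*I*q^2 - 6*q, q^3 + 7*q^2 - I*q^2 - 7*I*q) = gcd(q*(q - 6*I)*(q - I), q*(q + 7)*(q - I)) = q^2 - I*q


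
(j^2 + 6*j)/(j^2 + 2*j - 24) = j/(j - 4)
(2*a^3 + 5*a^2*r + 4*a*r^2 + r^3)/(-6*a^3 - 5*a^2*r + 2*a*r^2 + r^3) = (2*a^2 + 3*a*r + r^2)/(-6*a^2 + a*r + r^2)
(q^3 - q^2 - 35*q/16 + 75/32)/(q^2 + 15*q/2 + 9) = (16*q^2 - 40*q + 25)/(16*(q + 6))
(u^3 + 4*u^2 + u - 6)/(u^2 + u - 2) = u + 3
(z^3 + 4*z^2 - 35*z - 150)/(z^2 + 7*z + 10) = (z^2 - z - 30)/(z + 2)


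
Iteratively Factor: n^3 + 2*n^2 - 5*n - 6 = (n - 2)*(n^2 + 4*n + 3) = (n - 2)*(n + 3)*(n + 1)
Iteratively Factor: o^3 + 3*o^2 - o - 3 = (o - 1)*(o^2 + 4*o + 3) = (o - 1)*(o + 3)*(o + 1)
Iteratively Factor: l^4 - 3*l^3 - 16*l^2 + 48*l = (l + 4)*(l^3 - 7*l^2 + 12*l) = l*(l + 4)*(l^2 - 7*l + 12) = l*(l - 3)*(l + 4)*(l - 4)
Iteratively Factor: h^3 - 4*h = (h)*(h^2 - 4) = h*(h - 2)*(h + 2)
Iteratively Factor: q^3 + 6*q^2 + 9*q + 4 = (q + 1)*(q^2 + 5*q + 4) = (q + 1)*(q + 4)*(q + 1)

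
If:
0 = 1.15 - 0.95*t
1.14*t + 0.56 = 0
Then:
No Solution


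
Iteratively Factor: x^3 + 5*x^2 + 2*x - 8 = (x + 4)*(x^2 + x - 2) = (x + 2)*(x + 4)*(x - 1)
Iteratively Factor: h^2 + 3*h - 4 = (h + 4)*(h - 1)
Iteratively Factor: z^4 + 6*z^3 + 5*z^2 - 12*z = (z)*(z^3 + 6*z^2 + 5*z - 12) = z*(z - 1)*(z^2 + 7*z + 12) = z*(z - 1)*(z + 3)*(z + 4)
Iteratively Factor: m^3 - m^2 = (m)*(m^2 - m) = m^2*(m - 1)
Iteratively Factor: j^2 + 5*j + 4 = (j + 1)*(j + 4)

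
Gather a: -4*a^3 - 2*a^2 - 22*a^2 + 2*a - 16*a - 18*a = -4*a^3 - 24*a^2 - 32*a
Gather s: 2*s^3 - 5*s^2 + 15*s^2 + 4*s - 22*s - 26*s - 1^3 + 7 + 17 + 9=2*s^3 + 10*s^2 - 44*s + 32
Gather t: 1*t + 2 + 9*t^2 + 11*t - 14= 9*t^2 + 12*t - 12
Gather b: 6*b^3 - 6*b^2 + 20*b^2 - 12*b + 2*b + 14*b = 6*b^3 + 14*b^2 + 4*b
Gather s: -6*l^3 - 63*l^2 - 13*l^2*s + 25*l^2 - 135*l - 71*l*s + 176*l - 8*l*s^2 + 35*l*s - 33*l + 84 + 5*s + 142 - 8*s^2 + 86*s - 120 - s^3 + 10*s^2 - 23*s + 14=-6*l^3 - 38*l^2 + 8*l - s^3 + s^2*(2 - 8*l) + s*(-13*l^2 - 36*l + 68) + 120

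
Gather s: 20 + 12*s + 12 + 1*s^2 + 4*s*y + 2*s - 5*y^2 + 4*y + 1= s^2 + s*(4*y + 14) - 5*y^2 + 4*y + 33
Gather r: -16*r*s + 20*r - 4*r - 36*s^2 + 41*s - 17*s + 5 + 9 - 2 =r*(16 - 16*s) - 36*s^2 + 24*s + 12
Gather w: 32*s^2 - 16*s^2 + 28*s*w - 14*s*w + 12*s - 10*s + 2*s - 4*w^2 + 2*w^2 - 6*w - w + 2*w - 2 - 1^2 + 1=16*s^2 + 4*s - 2*w^2 + w*(14*s - 5) - 2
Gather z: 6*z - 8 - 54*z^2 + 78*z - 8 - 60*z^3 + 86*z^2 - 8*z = -60*z^3 + 32*z^2 + 76*z - 16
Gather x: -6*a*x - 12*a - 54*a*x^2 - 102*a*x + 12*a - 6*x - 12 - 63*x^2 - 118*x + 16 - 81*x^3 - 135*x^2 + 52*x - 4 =-81*x^3 + x^2*(-54*a - 198) + x*(-108*a - 72)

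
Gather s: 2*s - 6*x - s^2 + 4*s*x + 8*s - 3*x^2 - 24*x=-s^2 + s*(4*x + 10) - 3*x^2 - 30*x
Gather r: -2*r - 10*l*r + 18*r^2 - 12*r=18*r^2 + r*(-10*l - 14)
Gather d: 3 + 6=9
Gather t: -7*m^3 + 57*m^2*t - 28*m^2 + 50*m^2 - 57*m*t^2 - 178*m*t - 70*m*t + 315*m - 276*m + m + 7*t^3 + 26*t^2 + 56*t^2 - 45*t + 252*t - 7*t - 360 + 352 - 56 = -7*m^3 + 22*m^2 + 40*m + 7*t^3 + t^2*(82 - 57*m) + t*(57*m^2 - 248*m + 200) - 64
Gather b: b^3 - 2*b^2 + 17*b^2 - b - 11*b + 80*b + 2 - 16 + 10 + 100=b^3 + 15*b^2 + 68*b + 96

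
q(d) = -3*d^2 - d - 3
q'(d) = -6*d - 1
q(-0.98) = -4.90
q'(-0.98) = 4.88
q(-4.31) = -54.42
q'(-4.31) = 24.86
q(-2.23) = -15.69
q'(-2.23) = 12.38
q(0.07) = -3.08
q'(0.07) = -1.42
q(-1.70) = -9.97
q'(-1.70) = 9.20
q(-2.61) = -20.83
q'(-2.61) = 14.66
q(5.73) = -107.23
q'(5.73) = -35.38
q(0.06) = -3.07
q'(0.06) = -1.36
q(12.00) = -447.00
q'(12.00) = -73.00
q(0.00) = -3.00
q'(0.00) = -1.00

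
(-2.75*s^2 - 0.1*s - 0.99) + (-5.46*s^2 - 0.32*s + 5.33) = -8.21*s^2 - 0.42*s + 4.34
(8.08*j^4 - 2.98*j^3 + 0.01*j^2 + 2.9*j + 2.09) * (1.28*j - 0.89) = 10.3424*j^5 - 11.0056*j^4 + 2.665*j^3 + 3.7031*j^2 + 0.0941999999999998*j - 1.8601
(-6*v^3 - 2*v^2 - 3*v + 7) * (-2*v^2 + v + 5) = 12*v^5 - 2*v^4 - 26*v^3 - 27*v^2 - 8*v + 35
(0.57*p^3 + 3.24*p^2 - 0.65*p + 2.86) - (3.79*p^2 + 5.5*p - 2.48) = 0.57*p^3 - 0.55*p^2 - 6.15*p + 5.34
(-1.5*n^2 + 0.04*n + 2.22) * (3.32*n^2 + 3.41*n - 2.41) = -4.98*n^4 - 4.9822*n^3 + 11.1218*n^2 + 7.4738*n - 5.3502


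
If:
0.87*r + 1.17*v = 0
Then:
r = -1.3448275862069*v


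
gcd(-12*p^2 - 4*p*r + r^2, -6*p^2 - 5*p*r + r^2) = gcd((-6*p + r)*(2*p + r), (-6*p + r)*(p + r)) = 6*p - r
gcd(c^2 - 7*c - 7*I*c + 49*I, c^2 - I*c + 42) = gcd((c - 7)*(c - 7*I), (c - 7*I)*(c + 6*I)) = c - 7*I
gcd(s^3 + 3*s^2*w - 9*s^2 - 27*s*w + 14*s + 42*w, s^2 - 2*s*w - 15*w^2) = s + 3*w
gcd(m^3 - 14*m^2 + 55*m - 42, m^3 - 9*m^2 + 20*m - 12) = m^2 - 7*m + 6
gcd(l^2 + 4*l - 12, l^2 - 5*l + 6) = l - 2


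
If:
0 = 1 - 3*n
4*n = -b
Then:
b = -4/3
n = 1/3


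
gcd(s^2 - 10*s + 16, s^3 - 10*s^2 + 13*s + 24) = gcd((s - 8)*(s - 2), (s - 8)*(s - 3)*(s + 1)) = s - 8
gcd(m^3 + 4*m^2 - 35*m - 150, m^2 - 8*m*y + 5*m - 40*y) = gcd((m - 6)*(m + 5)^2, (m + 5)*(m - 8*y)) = m + 5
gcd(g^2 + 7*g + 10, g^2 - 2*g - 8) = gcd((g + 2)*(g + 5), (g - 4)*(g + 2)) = g + 2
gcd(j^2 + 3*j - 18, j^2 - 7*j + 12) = j - 3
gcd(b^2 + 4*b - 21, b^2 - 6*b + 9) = b - 3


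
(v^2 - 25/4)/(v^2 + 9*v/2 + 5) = (v - 5/2)/(v + 2)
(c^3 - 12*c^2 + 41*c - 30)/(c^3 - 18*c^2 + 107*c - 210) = (c - 1)/(c - 7)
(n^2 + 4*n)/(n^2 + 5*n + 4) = n/(n + 1)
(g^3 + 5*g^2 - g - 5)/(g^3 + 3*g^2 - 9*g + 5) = (g + 1)/(g - 1)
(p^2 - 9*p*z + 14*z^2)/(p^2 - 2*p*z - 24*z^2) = (-p^2 + 9*p*z - 14*z^2)/(-p^2 + 2*p*z + 24*z^2)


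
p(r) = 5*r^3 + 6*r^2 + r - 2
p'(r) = 15*r^2 + 12*r + 1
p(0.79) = 5.00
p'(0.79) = 19.84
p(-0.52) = -1.60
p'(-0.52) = -1.18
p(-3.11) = -97.48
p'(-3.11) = 108.76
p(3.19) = 224.56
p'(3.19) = 191.92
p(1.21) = 16.85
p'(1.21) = 37.48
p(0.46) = 0.22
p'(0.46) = 9.69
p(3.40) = 267.28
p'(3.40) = 215.20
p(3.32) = 250.43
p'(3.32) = 206.18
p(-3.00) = -86.00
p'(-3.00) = 100.00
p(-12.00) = -7790.00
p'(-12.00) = 2017.00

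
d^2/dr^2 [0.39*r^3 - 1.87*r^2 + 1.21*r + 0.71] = 2.34*r - 3.74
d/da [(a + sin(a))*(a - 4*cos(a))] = (a + sin(a))*(4*sin(a) + 1) + (a - 4*cos(a))*(cos(a) + 1)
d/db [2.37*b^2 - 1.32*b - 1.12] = 4.74*b - 1.32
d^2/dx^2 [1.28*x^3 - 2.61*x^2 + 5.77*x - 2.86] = 7.68*x - 5.22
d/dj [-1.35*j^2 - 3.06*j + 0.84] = -2.7*j - 3.06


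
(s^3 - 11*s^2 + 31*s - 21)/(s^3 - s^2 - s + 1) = (s^2 - 10*s + 21)/(s^2 - 1)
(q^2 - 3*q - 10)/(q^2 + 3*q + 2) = (q - 5)/(q + 1)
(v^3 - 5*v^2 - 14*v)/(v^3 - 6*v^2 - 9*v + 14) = v/(v - 1)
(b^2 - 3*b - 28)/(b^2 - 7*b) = (b + 4)/b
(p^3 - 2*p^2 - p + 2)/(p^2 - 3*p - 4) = (p^2 - 3*p + 2)/(p - 4)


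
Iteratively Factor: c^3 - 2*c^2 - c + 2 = (c + 1)*(c^2 - 3*c + 2) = (c - 2)*(c + 1)*(c - 1)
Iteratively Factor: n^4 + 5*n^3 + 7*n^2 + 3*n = (n + 1)*(n^3 + 4*n^2 + 3*n) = n*(n + 1)*(n^2 + 4*n + 3) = n*(n + 1)*(n + 3)*(n + 1)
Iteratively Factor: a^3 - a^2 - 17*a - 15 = (a - 5)*(a^2 + 4*a + 3) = (a - 5)*(a + 3)*(a + 1)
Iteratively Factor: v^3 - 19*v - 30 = (v - 5)*(v^2 + 5*v + 6) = (v - 5)*(v + 3)*(v + 2)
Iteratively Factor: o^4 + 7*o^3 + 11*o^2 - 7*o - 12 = (o + 3)*(o^3 + 4*o^2 - o - 4) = (o + 3)*(o + 4)*(o^2 - 1) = (o - 1)*(o + 3)*(o + 4)*(o + 1)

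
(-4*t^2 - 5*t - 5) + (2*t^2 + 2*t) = -2*t^2 - 3*t - 5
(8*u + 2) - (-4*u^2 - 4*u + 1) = 4*u^2 + 12*u + 1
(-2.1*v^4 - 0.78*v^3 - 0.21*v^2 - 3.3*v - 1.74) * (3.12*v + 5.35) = -6.552*v^5 - 13.6686*v^4 - 4.8282*v^3 - 11.4195*v^2 - 23.0838*v - 9.309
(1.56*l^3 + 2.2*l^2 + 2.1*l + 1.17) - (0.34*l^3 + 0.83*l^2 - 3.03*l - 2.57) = 1.22*l^3 + 1.37*l^2 + 5.13*l + 3.74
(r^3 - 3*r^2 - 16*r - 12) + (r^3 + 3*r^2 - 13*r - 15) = 2*r^3 - 29*r - 27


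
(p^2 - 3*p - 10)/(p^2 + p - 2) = (p - 5)/(p - 1)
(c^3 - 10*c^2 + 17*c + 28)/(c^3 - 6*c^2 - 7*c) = (c - 4)/c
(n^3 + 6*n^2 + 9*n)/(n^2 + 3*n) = n + 3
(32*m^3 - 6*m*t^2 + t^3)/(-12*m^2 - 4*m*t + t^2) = (16*m^2 - 8*m*t + t^2)/(-6*m + t)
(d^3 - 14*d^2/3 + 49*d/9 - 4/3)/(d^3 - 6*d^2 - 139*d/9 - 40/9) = (-9*d^3 + 42*d^2 - 49*d + 12)/(-9*d^3 + 54*d^2 + 139*d + 40)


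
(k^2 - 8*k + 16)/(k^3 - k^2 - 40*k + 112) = 1/(k + 7)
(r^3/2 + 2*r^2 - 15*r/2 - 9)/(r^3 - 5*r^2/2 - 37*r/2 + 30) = (r^3 + 4*r^2 - 15*r - 18)/(2*r^3 - 5*r^2 - 37*r + 60)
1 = 1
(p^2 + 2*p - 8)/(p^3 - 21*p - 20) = (p - 2)/(p^2 - 4*p - 5)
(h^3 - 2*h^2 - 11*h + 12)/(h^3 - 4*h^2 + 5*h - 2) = (h^2 - h - 12)/(h^2 - 3*h + 2)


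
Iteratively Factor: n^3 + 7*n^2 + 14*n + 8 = (n + 1)*(n^2 + 6*n + 8) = (n + 1)*(n + 2)*(n + 4)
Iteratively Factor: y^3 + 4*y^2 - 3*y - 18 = (y - 2)*(y^2 + 6*y + 9) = (y - 2)*(y + 3)*(y + 3)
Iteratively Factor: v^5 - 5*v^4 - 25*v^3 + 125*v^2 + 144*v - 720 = (v - 3)*(v^4 - 2*v^3 - 31*v^2 + 32*v + 240) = (v - 5)*(v - 3)*(v^3 + 3*v^2 - 16*v - 48) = (v - 5)*(v - 3)*(v + 4)*(v^2 - v - 12) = (v - 5)*(v - 4)*(v - 3)*(v + 4)*(v + 3)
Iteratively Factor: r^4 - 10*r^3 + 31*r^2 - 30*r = (r - 3)*(r^3 - 7*r^2 + 10*r) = r*(r - 3)*(r^2 - 7*r + 10) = r*(r - 3)*(r - 2)*(r - 5)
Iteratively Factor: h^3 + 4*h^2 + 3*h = (h)*(h^2 + 4*h + 3) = h*(h + 1)*(h + 3)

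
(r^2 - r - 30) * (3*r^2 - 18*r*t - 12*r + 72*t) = 3*r^4 - 18*r^3*t - 15*r^3 + 90*r^2*t - 78*r^2 + 468*r*t + 360*r - 2160*t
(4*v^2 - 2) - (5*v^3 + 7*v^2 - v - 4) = -5*v^3 - 3*v^2 + v + 2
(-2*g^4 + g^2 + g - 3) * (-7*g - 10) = 14*g^5 + 20*g^4 - 7*g^3 - 17*g^2 + 11*g + 30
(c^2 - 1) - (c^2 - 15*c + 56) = 15*c - 57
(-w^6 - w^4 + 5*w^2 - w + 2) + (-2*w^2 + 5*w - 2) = -w^6 - w^4 + 3*w^2 + 4*w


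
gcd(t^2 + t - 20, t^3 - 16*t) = t - 4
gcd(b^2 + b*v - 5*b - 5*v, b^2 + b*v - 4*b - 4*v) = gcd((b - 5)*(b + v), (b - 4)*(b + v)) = b + v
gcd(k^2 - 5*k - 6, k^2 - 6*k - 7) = k + 1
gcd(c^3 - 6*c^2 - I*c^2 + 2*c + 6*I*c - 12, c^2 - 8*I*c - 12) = c - 2*I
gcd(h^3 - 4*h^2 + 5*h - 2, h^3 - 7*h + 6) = h^2 - 3*h + 2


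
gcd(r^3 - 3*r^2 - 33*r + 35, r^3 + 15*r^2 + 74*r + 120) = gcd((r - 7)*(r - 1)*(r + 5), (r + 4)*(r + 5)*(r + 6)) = r + 5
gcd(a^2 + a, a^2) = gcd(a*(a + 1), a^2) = a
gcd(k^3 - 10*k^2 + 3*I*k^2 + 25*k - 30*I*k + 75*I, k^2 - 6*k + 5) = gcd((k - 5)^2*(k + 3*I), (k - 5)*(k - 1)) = k - 5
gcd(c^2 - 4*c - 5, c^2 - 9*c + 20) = c - 5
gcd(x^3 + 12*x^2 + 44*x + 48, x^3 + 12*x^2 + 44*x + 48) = x^3 + 12*x^2 + 44*x + 48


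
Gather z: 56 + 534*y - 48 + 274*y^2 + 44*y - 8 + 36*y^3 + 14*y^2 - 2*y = 36*y^3 + 288*y^2 + 576*y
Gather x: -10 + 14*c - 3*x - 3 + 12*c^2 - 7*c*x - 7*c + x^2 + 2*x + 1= 12*c^2 + 7*c + x^2 + x*(-7*c - 1) - 12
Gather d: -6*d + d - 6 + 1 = -5*d - 5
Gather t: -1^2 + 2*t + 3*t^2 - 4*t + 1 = 3*t^2 - 2*t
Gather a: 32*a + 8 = 32*a + 8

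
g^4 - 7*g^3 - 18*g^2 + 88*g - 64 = (g - 8)*(g - 2)*(g - 1)*(g + 4)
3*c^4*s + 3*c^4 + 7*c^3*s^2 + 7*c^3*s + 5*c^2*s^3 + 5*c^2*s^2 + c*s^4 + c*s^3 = (c + s)^2*(3*c + s)*(c*s + c)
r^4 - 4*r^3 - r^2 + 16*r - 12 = (r - 3)*(r - 2)*(r - 1)*(r + 2)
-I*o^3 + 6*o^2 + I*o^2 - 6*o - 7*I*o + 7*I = (o - I)*(o + 7*I)*(-I*o + I)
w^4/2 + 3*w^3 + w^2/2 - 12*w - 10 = (w/2 + 1)*(w - 2)*(w + 1)*(w + 5)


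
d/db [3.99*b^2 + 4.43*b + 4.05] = 7.98*b + 4.43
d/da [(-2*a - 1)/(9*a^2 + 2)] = 2*(9*a^2 + 9*a - 2)/(81*a^4 + 36*a^2 + 4)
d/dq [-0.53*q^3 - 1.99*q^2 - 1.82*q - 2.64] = -1.59*q^2 - 3.98*q - 1.82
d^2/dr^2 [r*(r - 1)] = 2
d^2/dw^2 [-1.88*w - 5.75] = 0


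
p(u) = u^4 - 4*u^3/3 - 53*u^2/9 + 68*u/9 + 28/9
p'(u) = 4*u^3 - 4*u^2 - 106*u/9 + 68/9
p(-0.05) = 2.72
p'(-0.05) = 8.13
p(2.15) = 0.25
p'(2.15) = 3.50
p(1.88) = 0.13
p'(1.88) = -2.15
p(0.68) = 5.32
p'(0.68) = -1.05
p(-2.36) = 1.03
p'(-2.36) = -39.50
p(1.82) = 0.29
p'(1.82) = -3.02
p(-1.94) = -9.81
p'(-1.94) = -13.86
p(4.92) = 324.89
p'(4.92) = 329.17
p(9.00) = 5183.11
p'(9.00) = 2493.56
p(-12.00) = 22104.44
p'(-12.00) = -7339.11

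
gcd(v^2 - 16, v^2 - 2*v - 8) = v - 4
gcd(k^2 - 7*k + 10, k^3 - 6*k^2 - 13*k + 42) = k - 2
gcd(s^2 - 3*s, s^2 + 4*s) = s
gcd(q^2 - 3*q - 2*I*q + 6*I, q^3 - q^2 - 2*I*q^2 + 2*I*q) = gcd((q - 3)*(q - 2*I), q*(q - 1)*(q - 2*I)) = q - 2*I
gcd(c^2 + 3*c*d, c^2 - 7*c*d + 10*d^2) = 1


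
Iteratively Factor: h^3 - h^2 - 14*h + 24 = (h - 2)*(h^2 + h - 12) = (h - 2)*(h + 4)*(h - 3)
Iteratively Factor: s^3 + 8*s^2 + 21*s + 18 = (s + 3)*(s^2 + 5*s + 6) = (s + 2)*(s + 3)*(s + 3)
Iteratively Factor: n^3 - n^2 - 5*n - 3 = (n + 1)*(n^2 - 2*n - 3) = (n + 1)^2*(n - 3)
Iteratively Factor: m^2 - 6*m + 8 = (m - 4)*(m - 2)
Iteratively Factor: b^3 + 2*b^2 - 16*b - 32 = (b - 4)*(b^2 + 6*b + 8) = (b - 4)*(b + 4)*(b + 2)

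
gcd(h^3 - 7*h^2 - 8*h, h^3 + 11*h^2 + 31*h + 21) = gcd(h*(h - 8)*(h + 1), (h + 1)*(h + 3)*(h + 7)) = h + 1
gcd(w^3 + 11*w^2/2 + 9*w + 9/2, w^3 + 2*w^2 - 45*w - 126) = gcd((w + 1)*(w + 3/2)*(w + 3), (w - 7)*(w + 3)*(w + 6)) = w + 3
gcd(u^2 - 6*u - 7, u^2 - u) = 1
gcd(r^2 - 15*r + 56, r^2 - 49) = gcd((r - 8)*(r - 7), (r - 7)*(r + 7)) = r - 7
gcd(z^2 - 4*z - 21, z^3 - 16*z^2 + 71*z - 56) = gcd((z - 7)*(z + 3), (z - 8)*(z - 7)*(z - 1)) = z - 7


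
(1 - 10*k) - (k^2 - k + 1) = -k^2 - 9*k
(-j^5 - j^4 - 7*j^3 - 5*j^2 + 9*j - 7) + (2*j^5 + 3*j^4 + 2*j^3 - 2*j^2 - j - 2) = j^5 + 2*j^4 - 5*j^3 - 7*j^2 + 8*j - 9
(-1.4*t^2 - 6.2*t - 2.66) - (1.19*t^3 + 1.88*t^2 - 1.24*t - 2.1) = -1.19*t^3 - 3.28*t^2 - 4.96*t - 0.56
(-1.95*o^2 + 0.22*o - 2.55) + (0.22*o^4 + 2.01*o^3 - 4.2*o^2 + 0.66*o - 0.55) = 0.22*o^4 + 2.01*o^3 - 6.15*o^2 + 0.88*o - 3.1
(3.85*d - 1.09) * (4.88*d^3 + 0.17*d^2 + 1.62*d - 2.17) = 18.788*d^4 - 4.6647*d^3 + 6.0517*d^2 - 10.1203*d + 2.3653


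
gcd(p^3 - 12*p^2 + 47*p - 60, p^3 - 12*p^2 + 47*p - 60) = p^3 - 12*p^2 + 47*p - 60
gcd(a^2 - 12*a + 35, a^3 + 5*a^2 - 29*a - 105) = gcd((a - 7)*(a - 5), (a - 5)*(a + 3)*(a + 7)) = a - 5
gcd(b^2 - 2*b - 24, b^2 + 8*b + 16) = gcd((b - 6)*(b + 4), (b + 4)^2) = b + 4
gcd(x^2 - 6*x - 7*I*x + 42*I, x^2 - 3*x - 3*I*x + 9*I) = 1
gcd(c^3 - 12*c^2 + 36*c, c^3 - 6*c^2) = c^2 - 6*c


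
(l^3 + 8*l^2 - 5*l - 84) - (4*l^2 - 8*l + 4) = l^3 + 4*l^2 + 3*l - 88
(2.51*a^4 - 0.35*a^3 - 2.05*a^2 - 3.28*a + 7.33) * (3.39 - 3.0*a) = -7.53*a^5 + 9.5589*a^4 + 4.9635*a^3 + 2.8905*a^2 - 33.1092*a + 24.8487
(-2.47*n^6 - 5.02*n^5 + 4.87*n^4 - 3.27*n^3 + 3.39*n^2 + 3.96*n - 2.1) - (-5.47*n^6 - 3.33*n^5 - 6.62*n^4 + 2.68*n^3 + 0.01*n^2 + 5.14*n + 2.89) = 3.0*n^6 - 1.69*n^5 + 11.49*n^4 - 5.95*n^3 + 3.38*n^2 - 1.18*n - 4.99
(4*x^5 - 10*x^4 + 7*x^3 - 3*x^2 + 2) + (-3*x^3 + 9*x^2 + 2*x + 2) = 4*x^5 - 10*x^4 + 4*x^3 + 6*x^2 + 2*x + 4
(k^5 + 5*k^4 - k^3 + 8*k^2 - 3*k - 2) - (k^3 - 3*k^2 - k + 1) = k^5 + 5*k^4 - 2*k^3 + 11*k^2 - 2*k - 3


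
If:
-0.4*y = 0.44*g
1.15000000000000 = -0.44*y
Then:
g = 2.38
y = -2.61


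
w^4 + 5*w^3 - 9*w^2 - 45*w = w*(w - 3)*(w + 3)*(w + 5)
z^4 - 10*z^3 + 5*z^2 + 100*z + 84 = (z - 7)*(z - 6)*(z + 1)*(z + 2)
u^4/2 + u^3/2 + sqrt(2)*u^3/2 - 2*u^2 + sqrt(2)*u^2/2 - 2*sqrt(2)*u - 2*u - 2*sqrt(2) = (u - 2)*(u + 1)*(sqrt(2)*u/2 + 1)*(sqrt(2)*u/2 + sqrt(2))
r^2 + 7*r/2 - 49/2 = (r - 7/2)*(r + 7)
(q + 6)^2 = q^2 + 12*q + 36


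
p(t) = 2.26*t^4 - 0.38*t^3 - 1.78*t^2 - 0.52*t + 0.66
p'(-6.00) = -1972.84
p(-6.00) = 2950.74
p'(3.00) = 222.62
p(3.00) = 155.88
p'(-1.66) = -39.10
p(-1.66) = 15.52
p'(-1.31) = -18.14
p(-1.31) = 5.80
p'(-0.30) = 0.20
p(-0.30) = 0.68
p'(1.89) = 49.71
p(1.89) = 19.59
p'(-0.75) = -2.30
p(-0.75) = 0.92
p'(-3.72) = -468.42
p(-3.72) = 430.32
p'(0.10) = -0.88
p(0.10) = 0.59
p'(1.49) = 21.55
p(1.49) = 5.82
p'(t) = 9.04*t^3 - 1.14*t^2 - 3.56*t - 0.52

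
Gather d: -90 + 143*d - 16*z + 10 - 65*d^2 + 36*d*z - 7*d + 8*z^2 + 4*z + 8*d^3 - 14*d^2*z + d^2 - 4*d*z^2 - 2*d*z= 8*d^3 + d^2*(-14*z - 64) + d*(-4*z^2 + 34*z + 136) + 8*z^2 - 12*z - 80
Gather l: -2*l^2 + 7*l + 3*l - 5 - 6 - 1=-2*l^2 + 10*l - 12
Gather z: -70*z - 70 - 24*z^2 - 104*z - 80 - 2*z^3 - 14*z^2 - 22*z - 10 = -2*z^3 - 38*z^2 - 196*z - 160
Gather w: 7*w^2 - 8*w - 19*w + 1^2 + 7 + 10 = 7*w^2 - 27*w + 18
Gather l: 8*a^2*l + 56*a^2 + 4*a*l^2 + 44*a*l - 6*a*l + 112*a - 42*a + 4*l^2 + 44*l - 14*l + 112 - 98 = 56*a^2 + 70*a + l^2*(4*a + 4) + l*(8*a^2 + 38*a + 30) + 14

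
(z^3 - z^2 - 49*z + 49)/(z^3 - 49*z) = (z - 1)/z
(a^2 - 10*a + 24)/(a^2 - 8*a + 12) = (a - 4)/(a - 2)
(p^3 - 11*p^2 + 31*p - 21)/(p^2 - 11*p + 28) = (p^2 - 4*p + 3)/(p - 4)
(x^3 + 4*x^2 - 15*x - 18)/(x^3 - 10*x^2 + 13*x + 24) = (x + 6)/(x - 8)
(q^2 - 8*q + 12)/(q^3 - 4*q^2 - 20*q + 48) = 1/(q + 4)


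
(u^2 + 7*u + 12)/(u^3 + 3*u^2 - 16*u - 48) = 1/(u - 4)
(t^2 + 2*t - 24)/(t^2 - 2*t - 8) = (t + 6)/(t + 2)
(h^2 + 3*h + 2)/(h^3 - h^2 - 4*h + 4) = (h + 1)/(h^2 - 3*h + 2)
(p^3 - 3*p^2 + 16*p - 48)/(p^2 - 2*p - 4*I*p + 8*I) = (p^2 + p*(-3 + 4*I) - 12*I)/(p - 2)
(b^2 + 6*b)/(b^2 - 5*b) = (b + 6)/(b - 5)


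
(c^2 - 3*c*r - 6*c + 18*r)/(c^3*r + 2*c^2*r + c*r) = (c^2 - 3*c*r - 6*c + 18*r)/(c*r*(c^2 + 2*c + 1))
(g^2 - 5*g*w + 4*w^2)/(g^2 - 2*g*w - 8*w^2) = (g - w)/(g + 2*w)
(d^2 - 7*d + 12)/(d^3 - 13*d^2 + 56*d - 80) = (d - 3)/(d^2 - 9*d + 20)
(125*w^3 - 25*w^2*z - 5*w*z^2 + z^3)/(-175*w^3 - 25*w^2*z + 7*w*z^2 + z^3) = (-5*w + z)/(7*w + z)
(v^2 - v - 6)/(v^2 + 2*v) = (v - 3)/v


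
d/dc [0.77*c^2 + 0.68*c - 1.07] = 1.54*c + 0.68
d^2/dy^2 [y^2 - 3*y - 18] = 2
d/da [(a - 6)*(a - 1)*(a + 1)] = 3*a^2 - 12*a - 1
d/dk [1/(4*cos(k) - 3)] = 4*sin(k)/(4*cos(k) - 3)^2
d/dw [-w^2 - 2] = -2*w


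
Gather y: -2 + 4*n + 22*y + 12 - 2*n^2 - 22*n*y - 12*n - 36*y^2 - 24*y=-2*n^2 - 8*n - 36*y^2 + y*(-22*n - 2) + 10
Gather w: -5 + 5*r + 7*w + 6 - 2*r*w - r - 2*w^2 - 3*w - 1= 4*r - 2*w^2 + w*(4 - 2*r)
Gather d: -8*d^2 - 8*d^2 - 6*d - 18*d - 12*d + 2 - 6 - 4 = -16*d^2 - 36*d - 8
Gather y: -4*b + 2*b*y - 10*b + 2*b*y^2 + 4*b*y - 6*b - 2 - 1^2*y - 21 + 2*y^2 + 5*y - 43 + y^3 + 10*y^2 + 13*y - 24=-20*b + y^3 + y^2*(2*b + 12) + y*(6*b + 17) - 90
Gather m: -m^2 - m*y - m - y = -m^2 + m*(-y - 1) - y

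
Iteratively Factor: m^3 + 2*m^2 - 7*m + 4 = (m - 1)*(m^2 + 3*m - 4) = (m - 1)^2*(m + 4)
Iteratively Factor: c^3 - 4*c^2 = (c - 4)*(c^2) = c*(c - 4)*(c)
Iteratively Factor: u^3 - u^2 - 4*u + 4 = (u - 1)*(u^2 - 4) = (u - 2)*(u - 1)*(u + 2)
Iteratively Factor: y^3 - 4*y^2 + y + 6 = (y - 3)*(y^2 - y - 2) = (y - 3)*(y + 1)*(y - 2)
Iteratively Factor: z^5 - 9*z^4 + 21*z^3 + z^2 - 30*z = (z - 3)*(z^4 - 6*z^3 + 3*z^2 + 10*z) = (z - 3)*(z + 1)*(z^3 - 7*z^2 + 10*z) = z*(z - 3)*(z + 1)*(z^2 - 7*z + 10) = z*(z - 3)*(z - 2)*(z + 1)*(z - 5)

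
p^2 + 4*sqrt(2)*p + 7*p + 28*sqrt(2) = (p + 7)*(p + 4*sqrt(2))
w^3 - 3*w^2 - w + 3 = (w - 3)*(w - 1)*(w + 1)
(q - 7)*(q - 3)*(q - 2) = q^3 - 12*q^2 + 41*q - 42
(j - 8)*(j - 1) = j^2 - 9*j + 8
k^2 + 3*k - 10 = (k - 2)*(k + 5)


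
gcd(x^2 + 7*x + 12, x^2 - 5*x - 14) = 1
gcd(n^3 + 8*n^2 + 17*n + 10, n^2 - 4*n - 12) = n + 2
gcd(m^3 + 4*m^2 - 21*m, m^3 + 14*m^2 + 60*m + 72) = 1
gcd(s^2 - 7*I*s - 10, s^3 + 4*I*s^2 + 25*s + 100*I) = s - 5*I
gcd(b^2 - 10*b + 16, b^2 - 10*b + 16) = b^2 - 10*b + 16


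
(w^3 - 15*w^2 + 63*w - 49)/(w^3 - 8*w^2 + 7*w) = (w - 7)/w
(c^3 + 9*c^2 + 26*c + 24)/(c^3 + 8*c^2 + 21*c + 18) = (c + 4)/(c + 3)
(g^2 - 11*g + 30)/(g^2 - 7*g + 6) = (g - 5)/(g - 1)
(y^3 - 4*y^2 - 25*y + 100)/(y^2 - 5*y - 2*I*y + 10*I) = (y^2 + y - 20)/(y - 2*I)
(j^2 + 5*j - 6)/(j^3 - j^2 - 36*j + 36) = 1/(j - 6)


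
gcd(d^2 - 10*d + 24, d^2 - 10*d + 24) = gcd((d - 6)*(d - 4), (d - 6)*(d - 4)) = d^2 - 10*d + 24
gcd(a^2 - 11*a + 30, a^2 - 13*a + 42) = a - 6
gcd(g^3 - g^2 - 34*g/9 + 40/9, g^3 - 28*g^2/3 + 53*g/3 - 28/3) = g - 4/3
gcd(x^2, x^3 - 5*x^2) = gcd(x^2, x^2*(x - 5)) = x^2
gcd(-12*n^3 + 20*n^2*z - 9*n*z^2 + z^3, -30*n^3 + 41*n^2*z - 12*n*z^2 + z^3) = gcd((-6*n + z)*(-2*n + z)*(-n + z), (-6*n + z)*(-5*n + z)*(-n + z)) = 6*n^2 - 7*n*z + z^2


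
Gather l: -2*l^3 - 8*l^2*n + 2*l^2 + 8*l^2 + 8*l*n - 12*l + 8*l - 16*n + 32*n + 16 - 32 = -2*l^3 + l^2*(10 - 8*n) + l*(8*n - 4) + 16*n - 16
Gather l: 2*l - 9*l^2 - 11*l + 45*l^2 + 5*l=36*l^2 - 4*l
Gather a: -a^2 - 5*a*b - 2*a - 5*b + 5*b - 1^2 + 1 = -a^2 + a*(-5*b - 2)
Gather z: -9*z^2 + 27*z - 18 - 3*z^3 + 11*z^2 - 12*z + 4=-3*z^3 + 2*z^2 + 15*z - 14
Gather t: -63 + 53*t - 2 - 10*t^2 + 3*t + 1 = -10*t^2 + 56*t - 64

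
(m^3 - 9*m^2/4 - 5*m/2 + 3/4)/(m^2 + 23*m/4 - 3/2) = (m^2 - 2*m - 3)/(m + 6)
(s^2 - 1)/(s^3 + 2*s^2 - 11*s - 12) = (s - 1)/(s^2 + s - 12)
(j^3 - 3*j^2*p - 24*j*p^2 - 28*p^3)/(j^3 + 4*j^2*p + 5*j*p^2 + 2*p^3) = (j^2 - 5*j*p - 14*p^2)/(j^2 + 2*j*p + p^2)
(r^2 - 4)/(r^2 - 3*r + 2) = (r + 2)/(r - 1)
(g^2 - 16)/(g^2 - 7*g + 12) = (g + 4)/(g - 3)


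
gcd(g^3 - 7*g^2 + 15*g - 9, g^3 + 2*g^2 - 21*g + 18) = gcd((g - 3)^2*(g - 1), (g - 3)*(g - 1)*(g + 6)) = g^2 - 4*g + 3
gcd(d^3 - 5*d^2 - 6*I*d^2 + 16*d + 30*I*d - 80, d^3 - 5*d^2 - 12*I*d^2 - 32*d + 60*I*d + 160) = d^2 + d*(-5 - 8*I) + 40*I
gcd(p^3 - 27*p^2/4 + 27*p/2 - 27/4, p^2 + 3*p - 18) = p - 3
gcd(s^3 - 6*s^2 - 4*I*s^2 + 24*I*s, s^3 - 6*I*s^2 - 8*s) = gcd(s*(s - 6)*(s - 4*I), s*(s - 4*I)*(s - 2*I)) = s^2 - 4*I*s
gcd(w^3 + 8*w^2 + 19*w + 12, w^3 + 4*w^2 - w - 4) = w^2 + 5*w + 4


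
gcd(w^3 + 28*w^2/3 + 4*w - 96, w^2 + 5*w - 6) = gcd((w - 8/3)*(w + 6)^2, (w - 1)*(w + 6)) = w + 6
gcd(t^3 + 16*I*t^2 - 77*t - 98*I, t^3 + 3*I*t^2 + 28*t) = t + 7*I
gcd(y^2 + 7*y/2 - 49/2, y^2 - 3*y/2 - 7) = y - 7/2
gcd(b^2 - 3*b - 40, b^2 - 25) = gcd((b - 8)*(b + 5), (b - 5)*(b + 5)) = b + 5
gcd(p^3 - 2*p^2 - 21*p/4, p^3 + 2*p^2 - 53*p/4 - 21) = p^2 - 2*p - 21/4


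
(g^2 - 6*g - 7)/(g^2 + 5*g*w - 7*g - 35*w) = (g + 1)/(g + 5*w)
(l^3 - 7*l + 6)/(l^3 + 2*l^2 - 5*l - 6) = (l - 1)/(l + 1)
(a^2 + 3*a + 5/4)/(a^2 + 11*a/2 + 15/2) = (a + 1/2)/(a + 3)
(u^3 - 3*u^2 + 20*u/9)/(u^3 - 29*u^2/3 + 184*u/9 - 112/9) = u*(3*u - 5)/(3*u^2 - 25*u + 28)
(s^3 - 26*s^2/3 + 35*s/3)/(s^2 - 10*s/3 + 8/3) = s*(3*s^2 - 26*s + 35)/(3*s^2 - 10*s + 8)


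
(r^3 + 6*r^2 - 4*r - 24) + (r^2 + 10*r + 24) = r^3 + 7*r^2 + 6*r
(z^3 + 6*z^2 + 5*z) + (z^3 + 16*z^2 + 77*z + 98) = 2*z^3 + 22*z^2 + 82*z + 98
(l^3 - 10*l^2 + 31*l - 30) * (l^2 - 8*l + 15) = l^5 - 18*l^4 + 126*l^3 - 428*l^2 + 705*l - 450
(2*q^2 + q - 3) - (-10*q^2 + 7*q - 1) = 12*q^2 - 6*q - 2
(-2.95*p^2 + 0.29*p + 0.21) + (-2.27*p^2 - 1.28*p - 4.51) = -5.22*p^2 - 0.99*p - 4.3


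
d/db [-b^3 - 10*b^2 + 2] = b*(-3*b - 20)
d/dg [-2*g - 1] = -2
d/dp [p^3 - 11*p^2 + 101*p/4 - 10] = 3*p^2 - 22*p + 101/4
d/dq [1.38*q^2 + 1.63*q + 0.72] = 2.76*q + 1.63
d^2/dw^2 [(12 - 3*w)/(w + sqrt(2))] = 6*(sqrt(2) + 4)/(w + sqrt(2))^3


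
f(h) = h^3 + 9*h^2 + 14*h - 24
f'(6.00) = 230.00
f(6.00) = 600.00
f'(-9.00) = 95.00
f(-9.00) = -150.00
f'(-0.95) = -0.39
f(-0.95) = -30.03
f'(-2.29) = -11.49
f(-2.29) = -20.87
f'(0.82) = 30.78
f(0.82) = -5.92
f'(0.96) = 34.04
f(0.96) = -1.38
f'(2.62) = 81.75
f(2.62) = 92.44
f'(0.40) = 21.68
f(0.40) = -16.90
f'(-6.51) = 23.96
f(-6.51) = -9.61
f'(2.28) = 70.64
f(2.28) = 66.56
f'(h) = 3*h^2 + 18*h + 14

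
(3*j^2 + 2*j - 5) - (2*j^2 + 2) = j^2 + 2*j - 7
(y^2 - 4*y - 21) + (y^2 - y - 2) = 2*y^2 - 5*y - 23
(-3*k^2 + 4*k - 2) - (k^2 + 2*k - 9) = -4*k^2 + 2*k + 7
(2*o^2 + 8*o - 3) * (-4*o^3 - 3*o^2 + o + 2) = -8*o^5 - 38*o^4 - 10*o^3 + 21*o^2 + 13*o - 6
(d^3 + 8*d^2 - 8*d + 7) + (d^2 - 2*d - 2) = d^3 + 9*d^2 - 10*d + 5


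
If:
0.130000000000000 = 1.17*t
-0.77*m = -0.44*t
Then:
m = 0.06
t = 0.11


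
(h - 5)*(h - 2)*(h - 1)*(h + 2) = h^4 - 6*h^3 + h^2 + 24*h - 20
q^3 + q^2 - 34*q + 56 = (q - 4)*(q - 2)*(q + 7)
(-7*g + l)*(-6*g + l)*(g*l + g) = 42*g^3*l + 42*g^3 - 13*g^2*l^2 - 13*g^2*l + g*l^3 + g*l^2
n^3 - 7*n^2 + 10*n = n*(n - 5)*(n - 2)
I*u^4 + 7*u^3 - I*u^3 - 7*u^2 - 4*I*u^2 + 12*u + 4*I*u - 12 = (u - 6*I)*(u - 2*I)*(u + I)*(I*u - I)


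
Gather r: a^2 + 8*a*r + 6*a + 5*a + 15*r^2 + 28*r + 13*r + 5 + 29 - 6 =a^2 + 11*a + 15*r^2 + r*(8*a + 41) + 28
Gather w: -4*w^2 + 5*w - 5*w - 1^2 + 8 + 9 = 16 - 4*w^2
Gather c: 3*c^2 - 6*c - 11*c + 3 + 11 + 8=3*c^2 - 17*c + 22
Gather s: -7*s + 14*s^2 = 14*s^2 - 7*s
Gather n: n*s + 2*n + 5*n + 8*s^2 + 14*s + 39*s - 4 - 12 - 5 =n*(s + 7) + 8*s^2 + 53*s - 21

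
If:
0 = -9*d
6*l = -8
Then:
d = 0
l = -4/3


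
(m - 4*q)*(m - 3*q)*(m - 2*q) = m^3 - 9*m^2*q + 26*m*q^2 - 24*q^3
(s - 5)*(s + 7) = s^2 + 2*s - 35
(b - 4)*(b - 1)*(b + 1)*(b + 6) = b^4 + 2*b^3 - 25*b^2 - 2*b + 24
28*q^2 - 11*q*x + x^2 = (-7*q + x)*(-4*q + x)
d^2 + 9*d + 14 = (d + 2)*(d + 7)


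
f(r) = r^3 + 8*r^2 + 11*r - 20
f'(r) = 3*r^2 + 16*r + 11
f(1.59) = 21.73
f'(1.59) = 44.02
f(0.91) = -2.61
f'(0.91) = 28.04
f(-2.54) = -12.71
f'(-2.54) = -10.29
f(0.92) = -2.33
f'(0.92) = 28.26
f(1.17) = 5.42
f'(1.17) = 33.83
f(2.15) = 50.57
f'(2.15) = 59.27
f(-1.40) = -22.46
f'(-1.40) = -5.52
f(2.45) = 69.68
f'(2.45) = 68.21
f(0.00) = -20.00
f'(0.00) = 11.00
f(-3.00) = -8.00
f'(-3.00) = -10.00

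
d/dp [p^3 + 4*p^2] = p*(3*p + 8)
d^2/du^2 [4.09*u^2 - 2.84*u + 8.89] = 8.18000000000000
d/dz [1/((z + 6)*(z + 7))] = (-2*z - 13)/(z^4 + 26*z^3 + 253*z^2 + 1092*z + 1764)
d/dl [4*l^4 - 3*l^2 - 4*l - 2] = 16*l^3 - 6*l - 4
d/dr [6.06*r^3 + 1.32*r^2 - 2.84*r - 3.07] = 18.18*r^2 + 2.64*r - 2.84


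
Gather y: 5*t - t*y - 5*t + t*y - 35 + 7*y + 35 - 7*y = 0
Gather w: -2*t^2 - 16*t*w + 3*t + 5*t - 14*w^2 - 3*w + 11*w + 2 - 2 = -2*t^2 + 8*t - 14*w^2 + w*(8 - 16*t)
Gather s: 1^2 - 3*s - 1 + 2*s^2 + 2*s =2*s^2 - s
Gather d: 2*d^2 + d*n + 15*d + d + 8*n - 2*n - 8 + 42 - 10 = 2*d^2 + d*(n + 16) + 6*n + 24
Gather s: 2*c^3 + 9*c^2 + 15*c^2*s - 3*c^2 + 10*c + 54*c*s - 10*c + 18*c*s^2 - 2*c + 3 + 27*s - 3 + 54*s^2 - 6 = 2*c^3 + 6*c^2 - 2*c + s^2*(18*c + 54) + s*(15*c^2 + 54*c + 27) - 6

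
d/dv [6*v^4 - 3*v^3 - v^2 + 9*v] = 24*v^3 - 9*v^2 - 2*v + 9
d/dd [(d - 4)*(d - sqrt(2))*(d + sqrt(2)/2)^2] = 4*d^3 - 12*d^2 - 3*d - sqrt(2)/2 + 6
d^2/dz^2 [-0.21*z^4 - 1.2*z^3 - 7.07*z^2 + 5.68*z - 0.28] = -2.52*z^2 - 7.2*z - 14.14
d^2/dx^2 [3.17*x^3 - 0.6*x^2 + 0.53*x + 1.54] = 19.02*x - 1.2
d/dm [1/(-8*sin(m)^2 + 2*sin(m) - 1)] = 2*(8*sin(m) - 1)*cos(m)/(8*sin(m)^2 - 2*sin(m) + 1)^2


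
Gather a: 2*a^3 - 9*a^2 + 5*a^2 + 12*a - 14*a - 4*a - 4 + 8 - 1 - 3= 2*a^3 - 4*a^2 - 6*a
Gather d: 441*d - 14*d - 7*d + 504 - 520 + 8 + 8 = 420*d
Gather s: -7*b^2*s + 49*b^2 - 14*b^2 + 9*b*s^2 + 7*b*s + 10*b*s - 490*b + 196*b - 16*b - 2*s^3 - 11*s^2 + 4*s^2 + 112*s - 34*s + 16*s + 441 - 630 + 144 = 35*b^2 - 310*b - 2*s^3 + s^2*(9*b - 7) + s*(-7*b^2 + 17*b + 94) - 45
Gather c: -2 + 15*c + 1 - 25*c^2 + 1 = -25*c^2 + 15*c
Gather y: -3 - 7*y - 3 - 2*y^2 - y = -2*y^2 - 8*y - 6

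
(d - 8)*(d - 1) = d^2 - 9*d + 8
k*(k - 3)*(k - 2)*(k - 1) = k^4 - 6*k^3 + 11*k^2 - 6*k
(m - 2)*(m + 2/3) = m^2 - 4*m/3 - 4/3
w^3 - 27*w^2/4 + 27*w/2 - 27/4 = (w - 3)^2*(w - 3/4)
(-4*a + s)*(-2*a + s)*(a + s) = 8*a^3 + 2*a^2*s - 5*a*s^2 + s^3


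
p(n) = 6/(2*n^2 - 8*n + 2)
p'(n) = 6*(8 - 4*n)/(2*n^2 - 8*n + 2)^2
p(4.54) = 0.87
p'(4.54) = -1.28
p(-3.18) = 0.13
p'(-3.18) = 0.05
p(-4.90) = 0.07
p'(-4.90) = 0.02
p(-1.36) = 0.36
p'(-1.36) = 0.29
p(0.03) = 3.41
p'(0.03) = 15.23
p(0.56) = -3.24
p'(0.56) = 10.07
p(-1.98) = 0.23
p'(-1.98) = 0.14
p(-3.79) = 0.10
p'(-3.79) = 0.04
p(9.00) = 0.07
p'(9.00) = -0.02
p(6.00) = 0.23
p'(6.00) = -0.14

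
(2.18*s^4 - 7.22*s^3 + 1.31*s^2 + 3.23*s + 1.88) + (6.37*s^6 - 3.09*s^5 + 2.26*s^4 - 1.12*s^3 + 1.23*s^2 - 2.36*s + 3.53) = 6.37*s^6 - 3.09*s^5 + 4.44*s^4 - 8.34*s^3 + 2.54*s^2 + 0.87*s + 5.41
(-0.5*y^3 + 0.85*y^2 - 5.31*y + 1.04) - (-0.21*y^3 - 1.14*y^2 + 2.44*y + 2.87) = -0.29*y^3 + 1.99*y^2 - 7.75*y - 1.83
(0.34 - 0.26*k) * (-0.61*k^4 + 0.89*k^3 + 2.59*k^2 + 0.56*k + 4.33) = 0.1586*k^5 - 0.4388*k^4 - 0.3708*k^3 + 0.735*k^2 - 0.9354*k + 1.4722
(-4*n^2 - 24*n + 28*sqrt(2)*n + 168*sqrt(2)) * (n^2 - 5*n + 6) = -4*n^4 - 4*n^3 + 28*sqrt(2)*n^3 + 28*sqrt(2)*n^2 + 96*n^2 - 672*sqrt(2)*n - 144*n + 1008*sqrt(2)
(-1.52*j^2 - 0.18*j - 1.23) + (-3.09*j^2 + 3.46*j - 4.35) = -4.61*j^2 + 3.28*j - 5.58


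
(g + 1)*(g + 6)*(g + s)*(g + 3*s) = g^4 + 4*g^3*s + 7*g^3 + 3*g^2*s^2 + 28*g^2*s + 6*g^2 + 21*g*s^2 + 24*g*s + 18*s^2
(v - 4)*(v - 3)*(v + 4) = v^3 - 3*v^2 - 16*v + 48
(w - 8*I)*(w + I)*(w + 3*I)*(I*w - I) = I*w^4 + 4*w^3 - I*w^3 - 4*w^2 + 29*I*w^2 - 24*w - 29*I*w + 24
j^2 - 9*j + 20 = (j - 5)*(j - 4)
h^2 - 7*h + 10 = (h - 5)*(h - 2)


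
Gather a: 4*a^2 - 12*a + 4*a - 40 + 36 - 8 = 4*a^2 - 8*a - 12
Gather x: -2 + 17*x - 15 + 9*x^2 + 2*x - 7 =9*x^2 + 19*x - 24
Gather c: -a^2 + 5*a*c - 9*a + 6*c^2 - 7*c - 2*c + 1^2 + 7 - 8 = -a^2 - 9*a + 6*c^2 + c*(5*a - 9)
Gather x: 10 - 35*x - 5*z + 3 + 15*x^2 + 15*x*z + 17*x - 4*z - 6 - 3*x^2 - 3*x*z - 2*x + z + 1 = 12*x^2 + x*(12*z - 20) - 8*z + 8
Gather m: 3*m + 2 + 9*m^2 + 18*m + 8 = 9*m^2 + 21*m + 10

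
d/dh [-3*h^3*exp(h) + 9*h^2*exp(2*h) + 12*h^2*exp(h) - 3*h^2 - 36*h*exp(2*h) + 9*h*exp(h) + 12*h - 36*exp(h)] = -3*h^3*exp(h) + 18*h^2*exp(2*h) + 3*h^2*exp(h) - 54*h*exp(2*h) + 33*h*exp(h) - 6*h - 36*exp(2*h) - 27*exp(h) + 12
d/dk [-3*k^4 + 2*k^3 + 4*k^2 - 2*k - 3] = -12*k^3 + 6*k^2 + 8*k - 2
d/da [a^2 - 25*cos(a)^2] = 2*a + 25*sin(2*a)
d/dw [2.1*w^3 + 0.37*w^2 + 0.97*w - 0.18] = 6.3*w^2 + 0.74*w + 0.97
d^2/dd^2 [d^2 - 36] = 2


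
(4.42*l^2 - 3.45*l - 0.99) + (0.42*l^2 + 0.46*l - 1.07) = 4.84*l^2 - 2.99*l - 2.06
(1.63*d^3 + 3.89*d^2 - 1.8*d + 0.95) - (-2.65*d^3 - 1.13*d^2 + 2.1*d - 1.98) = 4.28*d^3 + 5.02*d^2 - 3.9*d + 2.93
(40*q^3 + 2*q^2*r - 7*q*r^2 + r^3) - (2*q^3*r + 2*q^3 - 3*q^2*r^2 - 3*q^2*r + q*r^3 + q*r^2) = -2*q^3*r + 38*q^3 + 3*q^2*r^2 + 5*q^2*r - q*r^3 - 8*q*r^2 + r^3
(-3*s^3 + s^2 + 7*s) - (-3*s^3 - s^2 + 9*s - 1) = 2*s^2 - 2*s + 1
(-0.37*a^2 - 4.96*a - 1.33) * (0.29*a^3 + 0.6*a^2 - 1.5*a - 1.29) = -0.1073*a^5 - 1.6604*a^4 - 2.8067*a^3 + 7.1193*a^2 + 8.3934*a + 1.7157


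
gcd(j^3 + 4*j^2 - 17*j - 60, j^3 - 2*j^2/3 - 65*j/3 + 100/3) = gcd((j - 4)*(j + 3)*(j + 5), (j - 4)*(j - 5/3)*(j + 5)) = j^2 + j - 20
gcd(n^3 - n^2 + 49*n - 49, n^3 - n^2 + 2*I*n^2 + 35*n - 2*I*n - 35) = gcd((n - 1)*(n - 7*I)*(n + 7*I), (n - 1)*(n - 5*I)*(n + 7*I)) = n^2 + n*(-1 + 7*I) - 7*I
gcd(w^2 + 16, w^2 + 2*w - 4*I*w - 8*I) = w - 4*I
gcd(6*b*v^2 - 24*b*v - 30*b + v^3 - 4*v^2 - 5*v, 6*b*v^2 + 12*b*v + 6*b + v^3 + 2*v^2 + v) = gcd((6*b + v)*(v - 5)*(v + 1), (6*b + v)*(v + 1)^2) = 6*b*v + 6*b + v^2 + v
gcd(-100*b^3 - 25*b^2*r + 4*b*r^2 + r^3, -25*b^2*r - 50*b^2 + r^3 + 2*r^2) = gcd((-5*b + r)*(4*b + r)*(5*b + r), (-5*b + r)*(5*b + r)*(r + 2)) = -25*b^2 + r^2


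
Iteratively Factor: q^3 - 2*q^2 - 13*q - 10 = (q + 1)*(q^2 - 3*q - 10) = (q + 1)*(q + 2)*(q - 5)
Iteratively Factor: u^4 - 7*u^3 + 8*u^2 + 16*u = (u - 4)*(u^3 - 3*u^2 - 4*u) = (u - 4)*(u + 1)*(u^2 - 4*u) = (u - 4)^2*(u + 1)*(u)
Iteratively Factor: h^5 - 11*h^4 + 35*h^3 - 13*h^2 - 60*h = (h - 4)*(h^4 - 7*h^3 + 7*h^2 + 15*h) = (h - 4)*(h + 1)*(h^3 - 8*h^2 + 15*h) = (h - 5)*(h - 4)*(h + 1)*(h^2 - 3*h) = (h - 5)*(h - 4)*(h - 3)*(h + 1)*(h)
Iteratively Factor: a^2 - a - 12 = (a - 4)*(a + 3)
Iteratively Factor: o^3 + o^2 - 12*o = (o - 3)*(o^2 + 4*o) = o*(o - 3)*(o + 4)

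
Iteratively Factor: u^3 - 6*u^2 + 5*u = (u - 5)*(u^2 - u) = u*(u - 5)*(u - 1)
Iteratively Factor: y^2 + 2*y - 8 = (y + 4)*(y - 2)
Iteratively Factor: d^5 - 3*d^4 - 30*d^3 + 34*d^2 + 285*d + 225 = (d - 5)*(d^4 + 2*d^3 - 20*d^2 - 66*d - 45) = (d - 5)^2*(d^3 + 7*d^2 + 15*d + 9) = (d - 5)^2*(d + 1)*(d^2 + 6*d + 9) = (d - 5)^2*(d + 1)*(d + 3)*(d + 3)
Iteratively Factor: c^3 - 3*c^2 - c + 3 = (c - 1)*(c^2 - 2*c - 3) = (c - 3)*(c - 1)*(c + 1)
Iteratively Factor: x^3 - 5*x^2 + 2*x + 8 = (x - 4)*(x^2 - x - 2) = (x - 4)*(x + 1)*(x - 2)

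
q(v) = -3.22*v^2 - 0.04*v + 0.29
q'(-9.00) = 57.92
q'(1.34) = -8.67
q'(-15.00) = 96.56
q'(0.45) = -2.94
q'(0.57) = -3.71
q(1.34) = -5.55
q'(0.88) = -5.71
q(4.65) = -69.52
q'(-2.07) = 13.29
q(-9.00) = -260.17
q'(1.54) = -9.96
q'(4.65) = -29.99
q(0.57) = -0.78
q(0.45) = -0.38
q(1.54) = -7.41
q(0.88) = -2.24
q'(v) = -6.44*v - 0.04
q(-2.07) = -13.42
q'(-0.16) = 0.99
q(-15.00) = -723.61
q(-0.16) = 0.21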